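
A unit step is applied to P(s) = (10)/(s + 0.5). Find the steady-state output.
FVT: lim_{t→∞} y(t) = lim_{s→0} s*Y(s) where Y(s) = P(s)/s.
= lim_{s→0} P(s) = P(0) = num(0)/den(0) = 10/0.5 = 20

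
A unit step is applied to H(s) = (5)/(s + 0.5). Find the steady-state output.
FVT: lim_{t→∞} y(t) = lim_{s→0} s*Y(s) where Y(s) = H(s)/s.
= lim_{s→0} H(s) = H(0) = num(0)/den(0) = 5/0.5 = 10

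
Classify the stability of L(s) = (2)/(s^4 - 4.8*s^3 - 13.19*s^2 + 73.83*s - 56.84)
Denominator: s^4 - 4.8*s^3 - 13.19*s^2 + 73.83*s - 56.84 = (s - 1)(s - 2.9)(s + 4)(s - 4.9). Poles: -4, 1, 2.9, 4.9. Unstable (3 pole(s) in RHP)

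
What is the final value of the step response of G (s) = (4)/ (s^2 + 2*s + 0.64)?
FVT: lim_{t→∞} y(t) = lim_{s→0} s*Y(s) where Y(s) = G(s)/s.
= lim_{s→0} G(s) = G(0) = num(0)/den(0) = 4/0.64 = 6.25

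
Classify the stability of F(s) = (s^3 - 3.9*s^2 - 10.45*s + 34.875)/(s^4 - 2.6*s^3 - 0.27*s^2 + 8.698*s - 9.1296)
Denominator: s^4 - 2.6*s^3 - 0.27*s^2 + 8.698*s - 9.1296 = (s + 1.8)(s - 1.6)(s^2 - 2.8*s + 3.17). Poles: -1.8, 1.4 + 1.1j, 1.4 - 1.1j, 1.6. Unstable (3 pole(s) in RHP)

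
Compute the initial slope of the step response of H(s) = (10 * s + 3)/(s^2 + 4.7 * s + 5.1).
IVT: y'(0⁺) = lim_{s→∞} s²·Y(s) = lim_{s→∞} s·H(s).
deg(num) = 1, deg(den) = 2, relative degree = 1, so s·H(s) → (leading num)/(leading den) = 10/1 = 10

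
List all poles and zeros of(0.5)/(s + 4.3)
Set denominator = 0: s + 4.3 = 0 → Poles: -4.3
Numerator is a nonzero constant (0.5) → Zeros: none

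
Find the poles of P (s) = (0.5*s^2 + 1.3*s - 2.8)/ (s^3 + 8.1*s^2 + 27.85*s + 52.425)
Set denominator = 0: s^3 + 8.1*s^2 + 27.85*s + 52.425 = (s + 4.5)(s^2 + 3.6*s + 11.65) = 0 → Poles: -1.8 + 2.9j, -1.8 - 2.9j, -4.5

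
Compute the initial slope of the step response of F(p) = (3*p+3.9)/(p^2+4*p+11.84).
IVT: y'(0⁺) = lim_{p→∞} p²·Y(p) = lim_{p→∞} p·F(p).
deg(num) = 1, deg(den) = 2, relative degree = 1, so p·F(p) → (leading num)/(leading den) = 3/1 = 3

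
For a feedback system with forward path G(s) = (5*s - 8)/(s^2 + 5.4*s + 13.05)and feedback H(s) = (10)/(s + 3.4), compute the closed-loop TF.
Closed-loop T = G/(1+GH).
Numerator: G_num * H_den = 5*s^2 + 9*s - 27.2.
Denominator: G_den * H_den + G_num * H_num = (s^3 + 8.8*s^2 + 31.41*s + 44.37) + (50*s - 80) = s^3 + 8.8*s^2 + 81.41*s - 35.63.
T(s) = (5*s^2 + 9*s - 27.2)/(s^3 + 8.8*s^2 + 81.41*s - 35.63)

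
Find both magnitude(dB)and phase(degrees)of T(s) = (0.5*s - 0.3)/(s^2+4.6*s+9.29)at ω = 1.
Substitute s = j*1: T(j1) = -0.00208046 + 0.061468j.
|T| = 20*log₁₀(sqrt(Re²+Im²)) = -24.22 dB.
∠T = atan2(Im, Re) = 91.94°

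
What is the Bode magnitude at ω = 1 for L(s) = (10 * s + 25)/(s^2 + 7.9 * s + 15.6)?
Substitute s = j*1: L(j1) = 1.61121 - 0.186885j.
|L(j1)| = sqrt(Re² + Im²) = 1.622.
20*log₁₀(1.622) = 4.20 dB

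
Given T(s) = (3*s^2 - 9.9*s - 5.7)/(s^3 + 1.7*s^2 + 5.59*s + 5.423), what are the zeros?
Set numerator = 0: 3*s^2 - 9.9*s - 5.7 = 3*(s + 0.5)(s - 3.8) = 0 → Zeros: -0.5, 3.8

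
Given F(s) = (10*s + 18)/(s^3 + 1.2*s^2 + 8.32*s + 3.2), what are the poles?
Set denominator = 0: s^3 + 1.2*s^2 + 8.32*s + 3.2 = (s + 0.4)(s^2 + 0.8*s + 8) = 0 → Poles: -0.4, -0.4 + 2.8j, -0.4 - 2.8j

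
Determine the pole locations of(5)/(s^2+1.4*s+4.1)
Set denominator = 0: s^2 + 1.4*s + 4.1 = 0 → Poles: -0.7 + 1.9j, -0.7 - 1.9j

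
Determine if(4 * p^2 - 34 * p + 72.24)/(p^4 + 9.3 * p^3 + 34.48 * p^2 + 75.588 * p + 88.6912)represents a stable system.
Denominator: p^4 + 9.3*p^3 + 34.48*p^2 + 75.588*p + 88.6912 = (p + 4.1)(p + 3.2)(p^2 + 2*p + 6.76). Poles: -1 + 2.4j, -1 - 2.4j, -3.2, -4.1. All Re(p)<0: Yes (stable)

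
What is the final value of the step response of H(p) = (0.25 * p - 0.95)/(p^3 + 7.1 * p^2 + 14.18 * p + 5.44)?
FVT: lim_{t→∞} y(t) = lim_{p→0} p*Y(p) where Y(p) = H(p)/p.
= lim_{p→0} H(p) = H(0) = num(0)/den(0) = -0.95/5.44 = -0.1746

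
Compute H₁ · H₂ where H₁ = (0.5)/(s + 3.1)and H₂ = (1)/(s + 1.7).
Series: H = H₁ · H₂ = (n₁·n₂)/(d₁·d₂).
Num: n₁·n₂ = 0.5. Den: d₁·d₂ = s^2 + 4.8*s + 5.27.
H(s) = (0.5)/(s^2 + 4.8*s + 5.27)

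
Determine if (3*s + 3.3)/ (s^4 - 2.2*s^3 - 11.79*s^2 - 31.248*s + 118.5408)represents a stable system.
Denominator: s^4 - 2.2*s^3 - 11.79*s^2 - 31.248*s + 118.5408 = (s - 4.9)(s - 2.1)(s^2 + 4.8*s + 11.52). Poles: -2.4 + 2.4j, -2.4 - 2.4j, 2.1, 4.9. All Re(p)<0: No (unstable)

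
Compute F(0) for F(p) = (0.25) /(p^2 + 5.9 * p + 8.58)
DC gain = F(0) = num(0)/den(0) = 0.25/8.58 = 0.02914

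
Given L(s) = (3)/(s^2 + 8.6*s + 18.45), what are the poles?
Set denominator = 0: s^2 + 8.6*s + 18.45 = (s + 4.1)(s + 4.5) = 0 → Poles: -4.1, -4.5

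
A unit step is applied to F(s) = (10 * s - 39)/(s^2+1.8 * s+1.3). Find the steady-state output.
FVT: lim_{t→∞} y(t) = lim_{s→0} s*Y(s) where Y(s) = F(s)/s.
= lim_{s→0} F(s) = F(0) = num(0)/den(0) = -39/1.3 = -30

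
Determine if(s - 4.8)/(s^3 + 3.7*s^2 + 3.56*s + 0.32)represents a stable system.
Denominator: s^3 + 3.7*s^2 + 3.56*s + 0.32 = (s + 1.6)(s + 2)(s + 0.1). Poles: -0.1, -1.6, -2. All Re(p)<0: Yes (stable)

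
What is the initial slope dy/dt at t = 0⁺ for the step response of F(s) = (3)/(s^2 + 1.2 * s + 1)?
IVT: y'(0⁺) = lim_{s→∞} s²·Y(s) = lim_{s→∞} s·F(s).
deg(num) = 0, deg(den) = 2, relative degree = 2 ≥ 2, so s·F(s) → 0. Initial slope = 0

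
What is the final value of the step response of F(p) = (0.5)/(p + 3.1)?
FVT: lim_{t→∞} y(t) = lim_{p→0} p*Y(p) where Y(p) = F(p)/p.
= lim_{p→0} F(p) = F(0) = num(0)/den(0) = 0.5/3.1 = 0.1613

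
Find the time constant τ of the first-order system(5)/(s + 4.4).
First-order system: τ = -1/pole. Pole = -4.4. τ = -1/(-4.4) = 0.2273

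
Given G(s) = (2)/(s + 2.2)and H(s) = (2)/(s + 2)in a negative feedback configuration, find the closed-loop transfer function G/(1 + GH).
Closed-loop T = G/(1+GH).
Numerator: G_num * H_den = 2*s + 4.
Denominator: G_den * H_den + G_num * H_num = (s^2 + 4.2*s + 4.4) + (4) = s^2 + 4.2*s + 8.4.
T(s) = (2*s + 4)/(s^2 + 4.2*s + 8.4)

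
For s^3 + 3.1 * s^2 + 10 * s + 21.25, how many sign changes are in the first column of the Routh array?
Routh array:
s^3: [1, 10]; s^2: [3.1, 21.25]; s^1: [3.14516]; s^0: [21.25]
First column: [1, 3.1, 3.14516, 21.25]. Sign changes = 0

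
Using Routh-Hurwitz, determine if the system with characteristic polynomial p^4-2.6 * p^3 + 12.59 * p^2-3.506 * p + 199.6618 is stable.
Routh array:
p^4: [1, 12.59, 199.6618]; p^3: [-2.6, -3.506]; p^2: [11.2415, 199.6618]; p^1: [42.6728]; p^0: [199.6618]
First column: [1, -2.6, 11.2415, 42.6728, 199.6618]. Sign changes = 2.
No, unstable (2 RHP root(s))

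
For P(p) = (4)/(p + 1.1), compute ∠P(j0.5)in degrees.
Substitute p = j*0.5: P(j0.5) = 3.0137 - 1.36986j.
∠P(j0.5) = atan2(Im, Re) = atan2(-1.36986, 3.0137) = -24.44°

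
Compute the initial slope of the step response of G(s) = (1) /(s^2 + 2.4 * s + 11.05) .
IVT: y'(0⁺) = lim_{s→∞} s²·Y(s) = lim_{s→∞} s·G(s).
deg(num) = 0, deg(den) = 2, relative degree = 2 ≥ 2, so s·G(s) → 0. Initial slope = 0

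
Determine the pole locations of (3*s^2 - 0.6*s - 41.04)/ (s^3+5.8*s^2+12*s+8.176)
Set denominator = 0: s^3 + 5.8*s^2 + 12*s + 8.176 = (s + 1.4)(s^2 + 4.4*s + 5.84) = 0 → Poles: -1.4, -2.2 + 1j, -2.2 - 1j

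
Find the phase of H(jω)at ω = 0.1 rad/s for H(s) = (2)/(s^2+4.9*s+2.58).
Substitute s = j*0.1: H(j0.1) = 0.750913 - 0.14317j.
∠H(j0.1) = atan2(Im, Re) = atan2(-0.14317, 0.750913) = -10.79°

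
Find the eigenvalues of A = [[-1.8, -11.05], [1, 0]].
Eigenvalues solve det(λI - A) = 0.
Characteristic polynomial: λ^2 + 1.8*λ + 11.05 = 0.
Roots: -0.9 + 3.2j, -0.9 - 3.2j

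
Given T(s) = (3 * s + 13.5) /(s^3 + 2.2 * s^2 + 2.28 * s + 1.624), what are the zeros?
Set numerator = 0: 3*s + 13.5 = 0 → Zeros: -4.5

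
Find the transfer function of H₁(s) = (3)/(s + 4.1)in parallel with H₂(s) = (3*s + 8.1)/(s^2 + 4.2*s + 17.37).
Parallel: H = H₁ + H₂ = (n₁·d₂ + n₂·d₁)/(d₁·d₂).
n₁·d₂ = 3*s^2 + 12.6*s + 52.11. n₂·d₁ = 3*s^2 + 20.4*s + 33.21. Sum = 6*s^2 + 33*s + 85.32. d₁·d₂ = s^3 + 8.3*s^2 + 34.59*s + 71.217.
H(s) = (6*s^2 + 33*s + 85.32)/(s^3 + 8.3*s^2 + 34.59*s + 71.217)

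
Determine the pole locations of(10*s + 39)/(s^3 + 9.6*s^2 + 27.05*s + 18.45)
Set denominator = 0: s^3 + 9.6*s^2 + 27.05*s + 18.45 = (s + 1)(s + 4.5)(s + 4.1) = 0 → Poles: -1, -4.1, -4.5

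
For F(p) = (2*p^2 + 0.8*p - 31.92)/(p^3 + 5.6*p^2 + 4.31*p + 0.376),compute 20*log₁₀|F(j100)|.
Substitute p = j*100: F(j100) = 0.00103945 - 0.0199823j.
|F(j100)| = sqrt(Re² + Im²) = 0.02001.
20*log₁₀(0.02001) = -33.98 dB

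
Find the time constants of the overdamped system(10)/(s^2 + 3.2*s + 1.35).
Overdamped: real poles at -2.7, -0.5. τ = -1/pole → τ₁ = 0.3704, τ₂ = 2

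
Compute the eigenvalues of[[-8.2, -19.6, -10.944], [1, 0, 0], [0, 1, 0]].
Eigenvalues solve det(λI - A) = 0.
Characteristic polynomial: λ^3 + 8.2*λ^2 + 19.6*λ + 10.944 = 0.
Factor: (λ + 0.8)(λ + 3.8)(λ + 3.6) = 0.
Roots: -0.8, -3.6, -3.8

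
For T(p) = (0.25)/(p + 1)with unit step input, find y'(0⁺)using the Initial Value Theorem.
IVT: y'(0⁺) = lim_{p→∞} p²·Y(p) = lim_{p→∞} p·T(p).
deg(num) = 0, deg(den) = 1, relative degree = 1, so p·T(p) → (leading num)/(leading den) = 0.25/1 = 0.25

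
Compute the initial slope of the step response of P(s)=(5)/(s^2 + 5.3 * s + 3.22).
IVT: y'(0⁺) = lim_{s→∞} s²·Y(s) = lim_{s→∞} s·P(s).
deg(num) = 0, deg(den) = 2, relative degree = 2 ≥ 2, so s·P(s) → 0. Initial slope = 0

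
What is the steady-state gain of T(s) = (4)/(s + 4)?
DC gain = T(0) = num(0)/den(0) = 4/4 = 1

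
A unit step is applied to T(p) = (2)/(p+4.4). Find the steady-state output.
FVT: lim_{t→∞} y(t) = lim_{p→0} p*Y(p) where Y(p) = T(p)/p.
= lim_{p→0} T(p) = T(0) = num(0)/den(0) = 2/4.4 = 0.4545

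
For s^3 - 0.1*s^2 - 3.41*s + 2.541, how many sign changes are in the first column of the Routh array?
Routh array:
s^3: [1, -3.41]; s^2: [-0.1, 2.541]; s^1: [22]; s^0: [2.541]
First column: [1, -0.1, 22, 2.541]. Sign changes = 2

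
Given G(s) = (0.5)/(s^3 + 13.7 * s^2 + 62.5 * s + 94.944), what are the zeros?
Numerator is a nonzero constant (0.5) → Zeros: none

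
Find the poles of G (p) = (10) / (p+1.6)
Set denominator = 0: p + 1.6 = 0 → Poles: -1.6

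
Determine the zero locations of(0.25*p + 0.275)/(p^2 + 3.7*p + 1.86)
Set numerator = 0: 0.25*p + 0.275 = 0 → Zeros: -1.1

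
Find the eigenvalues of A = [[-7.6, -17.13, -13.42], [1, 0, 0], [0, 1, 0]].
Eigenvalues solve det(λI - A) = 0.
Characteristic polynomial: λ^3 + 7.6*λ^2 + 17.13*λ + 13.42 = 0.
Factor: (λ + 4.4)(λ^2 + 3.2*λ + 3.05) = 0.
Roots: -1.6 + 0.7j, -1.6 - 0.7j, -4.4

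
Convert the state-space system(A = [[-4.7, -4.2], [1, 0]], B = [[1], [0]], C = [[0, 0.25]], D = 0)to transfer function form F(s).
F(s) = C(sI - A)⁻¹B + D.
Characteristic polynomial det(sI - A) = s^2 + 4.7*s + 4.2.
Numerator from C·adj(sI-A)·B + D·det(sI-A) = 0.25.
F(s) = (0.25)/(s^2 + 4.7*s + 4.2)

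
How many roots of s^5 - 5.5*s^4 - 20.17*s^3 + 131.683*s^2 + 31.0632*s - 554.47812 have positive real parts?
Factor: s^5 - 5.5*s^4 - 20.17*s^3 + 131.683*s^2 + 31.0632*s - 554.47812 = (s - 4.2)(s + 4.3)(s - 4.3)(s + 2.1)(s - 3.4).
Roots: -2.1, -4.3, 3.4, 4.2, 4.3.
RHP roots (Re>0): 3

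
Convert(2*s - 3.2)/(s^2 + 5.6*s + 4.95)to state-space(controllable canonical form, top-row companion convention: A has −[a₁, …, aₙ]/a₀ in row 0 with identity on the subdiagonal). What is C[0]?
Reachable canonical form: C = numerator coefficients (right-aligned, zero-padded to length n).
num = 2*s - 3.2, C = [[2, -3.2]].
C[0] = 2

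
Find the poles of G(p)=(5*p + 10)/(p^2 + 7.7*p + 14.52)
Set denominator = 0: p^2 + 7.7*p + 14.52 = (p + 4.4)(p + 3.3) = 0 → Poles: -3.3, -4.4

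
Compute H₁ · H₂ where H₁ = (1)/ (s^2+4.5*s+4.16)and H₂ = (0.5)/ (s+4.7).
Series: H = H₁ · H₂ = (n₁·n₂)/(d₁·d₂).
Num: n₁·n₂ = 0.5. Den: d₁·d₂ = s^3 + 9.2*s^2 + 25.31*s + 19.552.
H(s) = (0.5)/(s^3 + 9.2*s^2 + 25.31*s + 19.552)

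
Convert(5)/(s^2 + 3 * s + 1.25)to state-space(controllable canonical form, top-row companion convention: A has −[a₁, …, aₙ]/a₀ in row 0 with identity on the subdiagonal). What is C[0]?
Reachable canonical form: C = numerator coefficients (right-aligned, zero-padded to length n).
num = 5, C = [[0, 5]].
C[0] = 0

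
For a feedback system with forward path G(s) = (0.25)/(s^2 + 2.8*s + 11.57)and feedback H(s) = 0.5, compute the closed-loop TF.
Closed-loop T = G/(1+GH).
Numerator: G_num * H_den = 0.25.
Denominator: G_den * H_den + G_num * H_num = (s^2 + 2.8*s + 11.57) + (0.125) = s^2 + 2.8*s + 11.695.
T(s) = (0.25)/(s^2 + 2.8*s + 11.695)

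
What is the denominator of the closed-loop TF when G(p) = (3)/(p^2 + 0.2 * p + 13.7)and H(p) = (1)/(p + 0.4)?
Characteristic poly = G_den * H_den + G_num * H_num = (p^3 + 0.6*p^2 + 13.78*p + 5.48) + (3) = p^3 + 0.6*p^2 + 13.78*p + 8.48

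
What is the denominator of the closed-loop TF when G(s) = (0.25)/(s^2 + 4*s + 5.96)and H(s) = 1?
Characteristic poly = G_den * H_den + G_num * H_num = (s^2 + 4*s + 5.96) + (0.25) = s^2 + 4*s + 6.21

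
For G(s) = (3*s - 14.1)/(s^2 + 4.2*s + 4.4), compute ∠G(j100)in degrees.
Substitute s = j*100: G(j100) = 0.00266702 - 0.0299011j.
∠G(j100) = atan2(Im, Re) = atan2(-0.0299011, 0.00266702) = -84.90°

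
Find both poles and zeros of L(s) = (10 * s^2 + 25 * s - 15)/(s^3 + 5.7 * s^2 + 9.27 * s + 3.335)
Set denominator = 0: s^3 + 5.7*s^2 + 9.27*s + 3.335 = (s + 2.9)(s + 0.5)(s + 2.3) = 0 → Poles: -0.5, -2.3, -2.9
Set numerator = 0: 10*s^2 + 25*s - 15 = 10*(s - 0.5)(s + 3) = 0 → Zeros: -3, 0.5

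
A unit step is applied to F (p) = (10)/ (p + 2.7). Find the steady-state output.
FVT: lim_{t→∞} y(t) = lim_{p→0} p*Y(p) where Y(p) = F(p)/p.
= lim_{p→0} F(p) = F(0) = num(0)/den(0) = 10/2.7 = 3.704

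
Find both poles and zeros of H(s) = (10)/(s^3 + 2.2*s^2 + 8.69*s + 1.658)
Set denominator = 0: s^3 + 2.2*s^2 + 8.69*s + 1.658 = (s + 0.2)(s^2 + 2*s + 8.29) = 0 → Poles: -0.2, -1 + 2.7j, -1 - 2.7j
Numerator is a nonzero constant (10) → Zeros: none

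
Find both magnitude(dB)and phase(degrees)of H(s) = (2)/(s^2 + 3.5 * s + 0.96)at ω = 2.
Substitute s = j*2: H(j2) = -0.104393 - 0.240378j.
|H| = 20*log₁₀(sqrt(Re²+Im²)) = -11.63 dB.
∠H = atan2(Im, Re) = -113.47°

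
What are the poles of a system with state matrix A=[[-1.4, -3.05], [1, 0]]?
Eigenvalues solve det(λI - A) = 0.
Characteristic polynomial: λ^2 + 1.4*λ + 3.05 = 0.
Roots: -0.7 + 1.6j, -0.7 - 1.6j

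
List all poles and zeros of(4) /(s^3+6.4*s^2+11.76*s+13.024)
Set denominator = 0: s^3 + 6.4*s^2 + 11.76*s + 13.024 = (s + 4.4)(s^2 + 2*s + 2.96) = 0 → Poles: -1 + 1.4j, -1 - 1.4j, -4.4
Numerator is a nonzero constant (4) → Zeros: none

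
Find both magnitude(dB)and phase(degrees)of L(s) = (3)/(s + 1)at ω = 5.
Substitute s = j*5: L(j5) = 0.115385 - 0.576923j.
|L| = 20*log₁₀(sqrt(Re²+Im²)) = -4.61 dB.
∠L = atan2(Im, Re) = -78.69°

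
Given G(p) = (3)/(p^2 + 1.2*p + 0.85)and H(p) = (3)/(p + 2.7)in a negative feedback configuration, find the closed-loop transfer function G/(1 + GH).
Closed-loop T = G/(1+GH).
Numerator: G_num * H_den = 3*p + 8.1.
Denominator: G_den * H_den + G_num * H_num = (p^3 + 3.9*p^2 + 4.09*p + 2.295) + (9) = p^3 + 3.9*p^2 + 4.09*p + 11.295.
T(p) = (3*p + 8.1)/(p^3 + 3.9*p^2 + 4.09*p + 11.295)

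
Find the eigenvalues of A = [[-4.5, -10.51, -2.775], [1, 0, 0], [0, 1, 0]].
Eigenvalues solve det(λI - A) = 0.
Characteristic polynomial: λ^3 + 4.5*λ^2 + 10.51*λ + 2.775 = 0.
Factor: (λ + 0.3)(λ^2 + 4.2*λ + 9.25) = 0.
Roots: -0.3, -2.1 + 2.2j, -2.1 - 2.2j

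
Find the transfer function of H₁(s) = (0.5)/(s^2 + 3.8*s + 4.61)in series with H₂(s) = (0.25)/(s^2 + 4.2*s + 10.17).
Series: H = H₁ · H₂ = (n₁·n₂)/(d₁·d₂).
Num: n₁·n₂ = 0.125. Den: d₁·d₂ = s^4 + 8*s^3 + 30.74*s^2 + 58.008*s + 46.8837.
H(s) = (0.125)/(s^4 + 8*s^3 + 30.74*s^2 + 58.008*s + 46.8837)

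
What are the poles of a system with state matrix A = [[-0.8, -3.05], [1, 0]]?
Eigenvalues solve det(λI - A) = 0.
Characteristic polynomial: λ^2 + 0.8*λ + 3.05 = 0.
Roots: -0.4 + 1.7j, -0.4 - 1.7j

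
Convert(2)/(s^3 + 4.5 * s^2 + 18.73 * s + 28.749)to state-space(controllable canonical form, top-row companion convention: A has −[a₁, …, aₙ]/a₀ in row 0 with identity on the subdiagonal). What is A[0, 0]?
Reachable canonical form for den = s^3 + 4.5*s^2 + 18.73*s + 28.749: top row of A = -[a₁,a₂,...,aₙ]/a₀, ones on the subdiagonal, zeros elsewhere.
A = [[-4.5, -18.73, -28.749], [1, 0, 0], [0, 1, 0]].
A[0,0] = -4.5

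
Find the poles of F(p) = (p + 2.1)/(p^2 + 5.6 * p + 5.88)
Set denominator = 0: p^2 + 5.6*p + 5.88 = (p + 4.2)(p + 1.4) = 0 → Poles: -1.4, -4.2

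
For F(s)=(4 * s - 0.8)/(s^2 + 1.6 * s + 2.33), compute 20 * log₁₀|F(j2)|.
Substitute s = j*2: F(j2) = 2.0674 - 0.828926j.
|F(j2)| = sqrt(Re² + Im²) = 2.227.
20*log₁₀(2.227) = 6.96 dB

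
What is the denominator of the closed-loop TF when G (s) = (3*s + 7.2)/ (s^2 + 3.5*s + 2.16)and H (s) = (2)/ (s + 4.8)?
Characteristic poly = G_den * H_den + G_num * H_num = (s^3 + 8.3*s^2 + 18.96*s + 10.368) + (6*s + 14.4) = s^3 + 8.3*s^2 + 24.96*s + 24.768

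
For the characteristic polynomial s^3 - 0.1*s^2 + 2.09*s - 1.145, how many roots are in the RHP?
s^3 - 0.1*s^2 + 2.09*s - 1.145 = (s - 0.5)(s^2 + 0.4*s + 2.29). Poles: -0.2 + 1.5j, -0.2 - 1.5j, 0.5. RHP poles (Re>0): 1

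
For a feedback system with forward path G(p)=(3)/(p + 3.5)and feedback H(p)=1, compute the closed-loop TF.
Closed-loop T = G/(1+GH).
Numerator: G_num * H_den = 3.
Denominator: G_den * H_den + G_num * H_num = (p + 3.5) + (3) = p + 6.5.
T(p) = (3)/(p + 6.5)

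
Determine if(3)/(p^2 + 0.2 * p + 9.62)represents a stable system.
Denominator: p^2 + 0.2*p + 9.62. Poles: -0.1 + 3.1j, -0.1 - 3.1j. All Re(p)<0: Yes (stable)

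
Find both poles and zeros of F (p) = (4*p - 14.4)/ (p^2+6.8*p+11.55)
Set denominator = 0: p^2 + 6.8*p + 11.55 = (p + 3.5)(p + 3.3) = 0 → Poles: -3.3, -3.5
Set numerator = 0: 4*p - 14.4 = 0 → Zeros: 3.6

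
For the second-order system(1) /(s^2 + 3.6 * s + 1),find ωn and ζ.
Standard form: ωn²/(s²+2ζωn·s+ωn²).
const=1=ωn² → ωn=1, s coeff=3.6=2ζωn → ζ=1.8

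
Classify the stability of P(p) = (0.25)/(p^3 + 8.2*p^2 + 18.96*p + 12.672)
Denominator: p^3 + 8.2*p^2 + 18.96*p + 12.672 = (p + 1.2)(p + 4.8)(p + 2.2). Poles: -1.2, -2.2, -4.8. Stable (all poles in LHP)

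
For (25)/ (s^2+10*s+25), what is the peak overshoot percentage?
Standard form: ωn²/(s²+2ζωn·s+ωn²) → ωn = 5, ζ = 1.
ζ ≥ 1, so the response is non-oscillatory: peak overshoot = 0%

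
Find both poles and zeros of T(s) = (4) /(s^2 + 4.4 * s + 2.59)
Set denominator = 0: s^2 + 4.4*s + 2.59 = (s + 3.7)(s + 0.7) = 0 → Poles: -0.7, -3.7
Numerator is a nonzero constant (4) → Zeros: none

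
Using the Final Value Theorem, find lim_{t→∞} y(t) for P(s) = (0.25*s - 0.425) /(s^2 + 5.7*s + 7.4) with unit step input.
FVT: lim_{t→∞} y(t) = lim_{s→0} s*Y(s) where Y(s) = P(s)/s.
= lim_{s→0} P(s) = P(0) = num(0)/den(0) = -0.425/7.4 = -0.05743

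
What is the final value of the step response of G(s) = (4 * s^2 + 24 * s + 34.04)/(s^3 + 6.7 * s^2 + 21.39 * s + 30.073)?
FVT: lim_{t→∞} y(t) = lim_{s→0} s*Y(s) where Y(s) = G(s)/s.
= lim_{s→0} G(s) = G(0) = num(0)/den(0) = 34.04/30.073 = 1.132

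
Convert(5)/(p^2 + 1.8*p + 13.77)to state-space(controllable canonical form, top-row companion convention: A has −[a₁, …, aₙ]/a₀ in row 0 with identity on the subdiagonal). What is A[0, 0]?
Reachable canonical form for den = p^2 + 1.8*p + 13.77: top row of A = -[a₁,a₂,...,aₙ]/a₀, ones on the subdiagonal, zeros elsewhere.
A = [[-1.8, -13.77], [1, 0]].
A[0,0] = -1.8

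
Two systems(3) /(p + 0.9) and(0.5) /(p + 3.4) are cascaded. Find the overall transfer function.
Series: H = H₁ · H₂ = (n₁·n₂)/(d₁·d₂).
Num: n₁·n₂ = 1.5. Den: d₁·d₂ = p^2 + 4.3*p + 3.06.
H(p) = (1.5)/(p^2 + 4.3*p + 3.06)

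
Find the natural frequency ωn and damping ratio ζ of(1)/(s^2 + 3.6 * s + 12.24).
Underdamped: complex pole -1.8 + 3j. ωn = |pole| = 3.499, ζ = -Re(pole)/ωn = 0.5145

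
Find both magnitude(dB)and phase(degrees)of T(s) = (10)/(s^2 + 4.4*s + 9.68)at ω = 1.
Substitute s = j*1: T(j1) = 0.916555 - 0.464613j.
|T| = 20*log₁₀(sqrt(Re²+Im²)) = 0.24 dB.
∠T = atan2(Im, Re) = -26.88°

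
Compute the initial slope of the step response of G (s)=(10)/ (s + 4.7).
IVT: y'(0⁺) = lim_{s→∞} s²·Y(s) = lim_{s→∞} s·G(s).
deg(num) = 0, deg(den) = 1, relative degree = 1, so s·G(s) → (leading num)/(leading den) = 10/1 = 10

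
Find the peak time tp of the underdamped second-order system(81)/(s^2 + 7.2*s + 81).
Standard form: ωn²/(s²+2ζωn·s+ωn²) → ωn = 9, ζ = 0.4.
ωd = ωn·√(1-ζ²) = 9·√(1-0.4²) = 8.249.
tp = π/ωd = π/8.249 = 0.3809 s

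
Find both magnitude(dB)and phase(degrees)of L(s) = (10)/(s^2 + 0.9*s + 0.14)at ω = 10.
Substitute s = j*10: L(j10) = -0.0993333 - 0.00895253j.
|L| = 20*log₁₀(sqrt(Re²+Im²)) = -20.02 dB.
∠L = atan2(Im, Re) = -174.85°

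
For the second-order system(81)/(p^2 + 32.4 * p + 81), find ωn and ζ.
Standard form: ωn²/(p²+2ζωn·p+ωn²).
const=81=ωn² → ωn=9, p coeff=32.4=2ζωn → ζ=1.8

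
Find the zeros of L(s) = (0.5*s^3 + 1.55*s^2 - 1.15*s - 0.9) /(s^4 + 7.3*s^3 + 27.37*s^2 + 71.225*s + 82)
Set numerator = 0: 0.5*s^3 + 1.55*s^2 - 1.15*s - 0.9 = 0.5*(s + 0.5)(s - 1)(s + 3.6) = 0 → Zeros: -0.5, -3.6, 1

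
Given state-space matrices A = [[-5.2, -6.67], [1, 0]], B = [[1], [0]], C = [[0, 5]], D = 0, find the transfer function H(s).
H(s) = C(sI - A)⁻¹B + D.
Characteristic polynomial det(sI - A) = s^2 + 5.2*s + 6.67.
Numerator from C·adj(sI-A)·B + D·det(sI-A) = 5.
H(s) = (5)/(s^2 + 5.2*s + 6.67)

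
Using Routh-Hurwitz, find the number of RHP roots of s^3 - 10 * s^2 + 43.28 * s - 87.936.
Routh array:
s^3: [1, 43.28]; s^2: [-10, -87.936]; s^1: [34.4864]; s^0: [-87.936]
First column: [1, -10, 34.4864, -87.936]. Sign changes = RHP roots = 3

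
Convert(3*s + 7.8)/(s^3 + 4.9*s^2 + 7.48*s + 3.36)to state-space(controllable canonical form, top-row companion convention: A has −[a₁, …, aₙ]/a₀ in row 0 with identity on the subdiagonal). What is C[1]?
Reachable canonical form: C = numerator coefficients (right-aligned, zero-padded to length n).
num = 3*s + 7.8, C = [[0, 3, 7.8]].
C[1] = 3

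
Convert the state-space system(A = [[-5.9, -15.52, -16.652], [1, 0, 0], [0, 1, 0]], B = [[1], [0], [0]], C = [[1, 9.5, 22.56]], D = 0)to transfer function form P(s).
P(s) = C(sI - A)⁻¹B + D.
Characteristic polynomial det(sI - A) = s^3 + 5.9*s^2 + 15.52*s + 16.652.
Numerator from C·adj(sI-A)·B + D·det(sI-A) = s^2 + 9.5*s + 22.56.
P(s) = (s^2 + 9.5*s + 22.56)/(s^3 + 5.9*s^2 + 15.52*s + 16.652)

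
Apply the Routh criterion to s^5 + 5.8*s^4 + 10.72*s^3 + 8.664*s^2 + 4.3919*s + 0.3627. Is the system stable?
Routh array:
s^5: [1, 10.72, 4.3919]; s^4: [5.8, 8.664, 0.3627]; s^3: [9.22621, 4.32937]; s^2: [5.94237, 0.3627]; s^1: [3.76623]; s^0: [0.3627]
First column: [1, 5.8, 9.22621, 5.94237, 3.76623, 0.3627]. Sign changes = 0.
Yes, stable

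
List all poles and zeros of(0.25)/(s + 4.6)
Set denominator = 0: s + 4.6 = 0 → Poles: -4.6
Numerator is a nonzero constant (0.25) → Zeros: none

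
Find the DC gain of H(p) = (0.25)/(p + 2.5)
DC gain = H(0) = num(0)/den(0) = 0.25/2.5 = 0.1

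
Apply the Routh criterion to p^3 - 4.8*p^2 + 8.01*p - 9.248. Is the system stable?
Routh array:
p^3: [1, 8.01]; p^2: [-4.8, -9.248]; p^1: [6.08333]; p^0: [-9.248]
First column: [1, -4.8, 6.08333, -9.248]. Sign changes = 3.
No, unstable (3 RHP root(s))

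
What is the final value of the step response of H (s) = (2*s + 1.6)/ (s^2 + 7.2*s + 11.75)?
FVT: lim_{t→∞} y(t) = lim_{s→0} s*Y(s) where Y(s) = H(s)/s.
= lim_{s→0} H(s) = H(0) = num(0)/den(0) = 1.6/11.75 = 0.1362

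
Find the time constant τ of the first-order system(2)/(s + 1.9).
First-order system: τ = -1/pole. Pole = -1.9. τ = -1/(-1.9) = 0.5263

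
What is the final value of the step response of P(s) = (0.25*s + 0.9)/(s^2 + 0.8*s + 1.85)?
FVT: lim_{t→∞} y(t) = lim_{s→0} s*Y(s) where Y(s) = P(s)/s.
= lim_{s→0} P(s) = P(0) = num(0)/den(0) = 0.9/1.85 = 0.4865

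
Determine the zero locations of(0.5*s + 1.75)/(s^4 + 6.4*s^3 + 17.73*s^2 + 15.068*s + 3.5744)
Set numerator = 0: 0.5*s + 1.75 = 0 → Zeros: -3.5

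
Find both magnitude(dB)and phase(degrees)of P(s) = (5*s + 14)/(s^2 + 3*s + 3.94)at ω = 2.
Substitute s = j*2: P(j2) = 1.64317 - 2.34977j.
|P| = 20*log₁₀(sqrt(Re²+Im²)) = 9.15 dB.
∠P = atan2(Im, Re) = -55.04°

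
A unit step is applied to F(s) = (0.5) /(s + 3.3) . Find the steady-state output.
FVT: lim_{t→∞} y(t) = lim_{s→0} s*Y(s) where Y(s) = F(s)/s.
= lim_{s→0} F(s) = F(0) = num(0)/den(0) = 0.5/3.3 = 0.1515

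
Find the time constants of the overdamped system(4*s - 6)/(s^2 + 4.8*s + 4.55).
Overdamped: real poles at -3.5, -1.3. τ = -1/pole → τ₁ = 0.2857, τ₂ = 0.7692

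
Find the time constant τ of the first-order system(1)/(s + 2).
First-order system: τ = -1/pole. Pole = -2. τ = -1/(-2) = 0.5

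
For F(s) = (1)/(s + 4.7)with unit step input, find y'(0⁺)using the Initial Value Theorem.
IVT: y'(0⁺) = lim_{s→∞} s²·Y(s) = lim_{s→∞} s·F(s).
deg(num) = 0, deg(den) = 1, relative degree = 1, so s·F(s) → (leading num)/(leading den) = 1/1 = 1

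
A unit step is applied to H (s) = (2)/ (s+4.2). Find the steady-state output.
FVT: lim_{t→∞} y(t) = lim_{s→0} s*Y(s) where Y(s) = H(s)/s.
= lim_{s→0} H(s) = H(0) = num(0)/den(0) = 2/4.2 = 0.4762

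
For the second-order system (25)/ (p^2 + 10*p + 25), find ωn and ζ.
Standard form: ωn²/(p²+2ζωn·p+ωn²).
const=25=ωn² → ωn=5, p coeff=10=2ζωn → ζ=1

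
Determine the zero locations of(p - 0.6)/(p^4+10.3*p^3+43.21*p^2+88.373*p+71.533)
Set numerator = 0: p - 0.6 = 0 → Zeros: 0.6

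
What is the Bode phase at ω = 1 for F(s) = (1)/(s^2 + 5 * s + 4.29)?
Substitute s = j*1: F(j1) = 0.0918376 - 0.139571j.
∠F(j1) = atan2(Im, Re) = atan2(-0.139571, 0.0918376) = -56.66°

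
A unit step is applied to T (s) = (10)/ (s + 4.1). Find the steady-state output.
FVT: lim_{t→∞} y(t) = lim_{s→0} s*Y(s) where Y(s) = T(s)/s.
= lim_{s→0} T(s) = T(0) = num(0)/den(0) = 10/4.1 = 2.439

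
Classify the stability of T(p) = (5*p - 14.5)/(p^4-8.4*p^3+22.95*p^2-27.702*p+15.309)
Denominator: p^4 - 8.4*p^3 + 22.95*p^2 - 27.702*p + 15.309 = (p - 2.1)(p - 4.5)(p^2 - 1.8*p + 1.62). Poles: 0.9 + 0.9j, 0.9 - 0.9j, 2.1, 4.5. Unstable (4 pole(s) in RHP)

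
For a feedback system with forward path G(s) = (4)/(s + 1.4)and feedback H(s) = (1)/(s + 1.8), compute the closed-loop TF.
Closed-loop T = G/(1+GH).
Numerator: G_num * H_den = 4*s + 7.2.
Denominator: G_den * H_den + G_num * H_num = (s^2 + 3.2*s + 2.52) + (4) = s^2 + 3.2*s + 6.52.
T(s) = (4*s + 7.2)/(s^2 + 3.2*s + 6.52)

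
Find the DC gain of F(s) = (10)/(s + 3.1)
DC gain = F(0) = num(0)/den(0) = 10/3.1 = 3.226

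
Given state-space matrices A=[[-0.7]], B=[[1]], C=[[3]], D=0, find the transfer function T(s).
T(s) = C(sI - A)⁻¹B + D.
Characteristic polynomial det(sI - A) = s + 0.7.
Numerator from C·adj(sI-A)·B + D·det(sI-A) = 3.
T(s) = (3)/(s + 0.7)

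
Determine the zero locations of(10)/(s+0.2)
Numerator is a nonzero constant (10) → Zeros: none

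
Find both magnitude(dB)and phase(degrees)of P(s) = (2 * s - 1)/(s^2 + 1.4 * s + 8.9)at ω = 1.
Substitute s = j*1: P(j1) = -0.0792295 + 0.267205j.
|P| = 20*log₁₀(sqrt(Re²+Im²)) = -11.10 dB.
∠P = atan2(Im, Re) = 106.52°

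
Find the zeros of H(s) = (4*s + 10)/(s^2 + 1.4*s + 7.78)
Set numerator = 0: 4*s + 10 = 0 → Zeros: -2.5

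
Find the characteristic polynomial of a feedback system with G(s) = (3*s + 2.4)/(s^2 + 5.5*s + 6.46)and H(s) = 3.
Characteristic poly = G_den * H_den + G_num * H_num = (s^2 + 5.5*s + 6.46) + (9*s + 7.2) = s^2 + 14.5*s + 13.66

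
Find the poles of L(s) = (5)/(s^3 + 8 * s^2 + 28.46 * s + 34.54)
Set denominator = 0: s^3 + 8*s^2 + 28.46*s + 34.54 = (s + 2.2)(s^2 + 5.8*s + 15.7) = 0 → Poles: -2.2, -2.9 + 2.7j, -2.9 - 2.7j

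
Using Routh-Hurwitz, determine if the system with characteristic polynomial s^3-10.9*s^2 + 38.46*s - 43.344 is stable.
Routh array:
s^3: [1, 38.46]; s^2: [-10.9, -43.344]; s^1: [34.4835]; s^0: [-43.344]
First column: [1, -10.9, 34.4835, -43.344]. Sign changes = 3.
No, unstable (3 RHP root(s))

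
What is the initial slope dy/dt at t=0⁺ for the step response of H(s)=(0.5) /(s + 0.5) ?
IVT: y'(0⁺) = lim_{s→∞} s²·Y(s) = lim_{s→∞} s·H(s).
deg(num) = 0, deg(den) = 1, relative degree = 1, so s·H(s) → (leading num)/(leading den) = 0.5/1 = 0.5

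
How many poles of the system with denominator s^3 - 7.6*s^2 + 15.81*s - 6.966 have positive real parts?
s^3 - 7.6*s^2 + 15.81*s - 6.966 = (s - 0.6)(s - 4.3)(s - 2.7). Poles: 0.6, 2.7, 4.3. RHP poles (Re>0): 3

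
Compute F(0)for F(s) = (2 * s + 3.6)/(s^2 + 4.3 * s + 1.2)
DC gain = F(0) = num(0)/den(0) = 3.6/1.2 = 3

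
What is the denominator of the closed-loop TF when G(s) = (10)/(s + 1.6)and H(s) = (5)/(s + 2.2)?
Characteristic poly = G_den * H_den + G_num * H_num = (s^2 + 3.8*s + 3.52) + (50) = s^2 + 3.8*s + 53.52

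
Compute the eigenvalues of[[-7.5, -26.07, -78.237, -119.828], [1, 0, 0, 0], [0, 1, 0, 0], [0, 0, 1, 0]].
Eigenvalues solve det(λI - A) = 0.
Characteristic polynomial: λ^4 + 7.5*λ^3 + 26.07*λ^2 + 78.237*λ + 119.828 = 0.
Factor: (λ + 2.9)(λ + 4)(λ^2 + 0.6*λ + 10.33) = 0.
Roots: -0.3 + 3.2j, -0.3 - 3.2j, -2.9, -4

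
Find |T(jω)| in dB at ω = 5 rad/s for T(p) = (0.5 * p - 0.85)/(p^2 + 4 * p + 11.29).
Substitute p = j*5: T(j5) = 0.104859 - 0.029381j.
|T(j5)| = sqrt(Re² + Im²) = 0.1089.
20*log₁₀(0.1089) = -19.26 dB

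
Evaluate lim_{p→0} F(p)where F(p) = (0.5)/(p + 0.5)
DC gain = F(0) = num(0)/den(0) = 0.5/0.5 = 1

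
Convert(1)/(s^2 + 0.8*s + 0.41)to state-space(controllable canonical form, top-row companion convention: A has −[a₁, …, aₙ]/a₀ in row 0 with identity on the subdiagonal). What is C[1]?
Reachable canonical form: C = numerator coefficients (right-aligned, zero-padded to length n).
num = 1, C = [[0, 1]].
C[1] = 1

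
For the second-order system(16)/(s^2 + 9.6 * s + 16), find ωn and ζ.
Standard form: ωn²/(s²+2ζωn·s+ωn²).
const=16=ωn² → ωn=4, s coeff=9.6=2ζωn → ζ=1.2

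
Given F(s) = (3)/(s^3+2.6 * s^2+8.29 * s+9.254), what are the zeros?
Numerator is a nonzero constant (3) → Zeros: none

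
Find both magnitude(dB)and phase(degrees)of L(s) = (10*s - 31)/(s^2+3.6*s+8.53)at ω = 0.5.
Substitute s = j*0.5: L(j0.5) = -3.44966 + 1.35379j.
|L| = 20*log₁₀(sqrt(Re²+Im²)) = 11.38 dB.
∠L = atan2(Im, Re) = 158.57°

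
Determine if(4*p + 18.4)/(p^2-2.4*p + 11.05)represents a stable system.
Denominator: p^2 - 2.4*p + 11.05. Poles: 1.2 + 3.1j, 1.2 - 3.1j. All Re(p)<0: No (unstable)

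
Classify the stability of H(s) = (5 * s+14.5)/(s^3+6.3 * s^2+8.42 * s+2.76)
Denominator: s^3 + 6.3*s^2 + 8.42*s + 2.76 = (s + 4.6)(s + 0.5)(s + 1.2). Poles: -0.5, -1.2, -4.6. Stable (all poles in LHP)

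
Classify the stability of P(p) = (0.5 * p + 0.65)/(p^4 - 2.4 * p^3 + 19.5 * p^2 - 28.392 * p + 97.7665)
Denominator: p^4 - 2.4*p^3 + 19.5*p^2 - 28.392*p + 97.7665 = (p^2 - 2.6*p + 8.45)(p^2 + 0.2*p + 11.57). Poles: -0.1 + 3.4j, -0.1 - 3.4j, 1.3 + 2.6j, 1.3 - 2.6j. Unstable (2 pole(s) in RHP)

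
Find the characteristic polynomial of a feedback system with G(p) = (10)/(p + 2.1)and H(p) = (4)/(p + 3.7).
Characteristic poly = G_den * H_den + G_num * H_num = (p^2 + 5.8*p + 7.77) + (40) = p^2 + 5.8*p + 47.77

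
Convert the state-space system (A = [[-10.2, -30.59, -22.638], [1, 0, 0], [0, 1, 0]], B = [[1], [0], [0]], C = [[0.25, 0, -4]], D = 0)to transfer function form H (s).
H(s) = C(sI - A)⁻¹B + D.
Characteristic polynomial det(sI - A) = s^3 + 10.2*s^2 + 30.59*s + 22.638.
Numerator from C·adj(sI-A)·B + D·det(sI-A) = 0.25*s^2 - 4.
H(s) = (0.25*s^2 - 4)/(s^3 + 10.2*s^2 + 30.59*s + 22.638)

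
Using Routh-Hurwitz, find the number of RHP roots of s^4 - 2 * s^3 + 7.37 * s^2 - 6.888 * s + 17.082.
Routh array:
s^4: [1, 7.37, 17.082]; s^3: [-2, -6.888]; s^2: [3.926, 17.082]; s^1: [1.81399]; s^0: [17.082]
First column: [1, -2, 3.926, 1.81399, 17.082]. Sign changes = RHP roots = 2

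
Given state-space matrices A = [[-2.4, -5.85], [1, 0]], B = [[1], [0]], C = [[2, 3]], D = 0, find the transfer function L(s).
L(s) = C(sI - A)⁻¹B + D.
Characteristic polynomial det(sI - A) = s^2 + 2.4*s + 5.85.
Numerator from C·adj(sI-A)·B + D·det(sI-A) = 2*s + 3.
L(s) = (2*s + 3)/(s^2 + 2.4*s + 5.85)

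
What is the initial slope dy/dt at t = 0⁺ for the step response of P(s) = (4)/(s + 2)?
IVT: y'(0⁺) = lim_{s→∞} s²·Y(s) = lim_{s→∞} s·P(s).
deg(num) = 0, deg(den) = 1, relative degree = 1, so s·P(s) → (leading num)/(leading den) = 4/1 = 4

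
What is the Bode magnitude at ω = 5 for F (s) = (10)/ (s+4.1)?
Substitute s = j*5: F(j5) = 0.980627 - 1.19589j.
|F(j5)| = sqrt(Re² + Im²) = 1.547.
20*log₁₀(1.547) = 3.79 dB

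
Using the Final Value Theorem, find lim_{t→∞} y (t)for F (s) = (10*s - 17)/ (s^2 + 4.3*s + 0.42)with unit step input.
FVT: lim_{t→∞} y(t) = lim_{s→0} s*Y(s) where Y(s) = F(s)/s.
= lim_{s→0} F(s) = F(0) = num(0)/den(0) = -17/0.42 = -40.48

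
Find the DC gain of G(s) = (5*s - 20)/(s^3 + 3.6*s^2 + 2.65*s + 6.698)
DC gain = G(0) = num(0)/den(0) = -20/6.698 = -2.986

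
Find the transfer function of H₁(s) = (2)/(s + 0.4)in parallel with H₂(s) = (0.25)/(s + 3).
Parallel: H = H₁ + H₂ = (n₁·d₂ + n₂·d₁)/(d₁·d₂).
n₁·d₂ = 2*s + 6. n₂·d₁ = 0.25*s + 0.1. Sum = 2.25*s + 6.1. d₁·d₂ = s^2 + 3.4*s + 1.2.
H(s) = (2.25*s + 6.1)/(s^2 + 3.4*s + 1.2)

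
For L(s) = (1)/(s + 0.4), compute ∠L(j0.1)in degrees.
Substitute s = j*0.1: L(j0.1) = 2.35294 - 0.588235j.
∠L(j0.1) = atan2(Im, Re) = atan2(-0.588235, 2.35294) = -14.04°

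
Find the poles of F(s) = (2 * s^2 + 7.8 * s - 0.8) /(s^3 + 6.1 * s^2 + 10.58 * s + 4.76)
Set denominator = 0: s^3 + 6.1*s^2 + 10.58*s + 4.76 = (s + 2)(s + 0.7)(s + 3.4) = 0 → Poles: -0.7, -2, -3.4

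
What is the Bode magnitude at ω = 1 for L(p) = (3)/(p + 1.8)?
Substitute p = j*1: L(j1) = 1.27358 - 0.707547j.
|L(j1)| = sqrt(Re² + Im²) = 1.457.
20*log₁₀(1.457) = 3.27 dB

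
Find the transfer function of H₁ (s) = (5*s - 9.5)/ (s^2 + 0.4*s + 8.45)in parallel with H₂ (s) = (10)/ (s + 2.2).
Parallel: H = H₁ + H₂ = (n₁·d₂ + n₂·d₁)/(d₁·d₂).
n₁·d₂ = 5*s^2 + 1.5*s - 20.9. n₂·d₁ = 10*s^2 + 4*s + 84.5. Sum = 15*s^2 + 5.5*s + 63.6. d₁·d₂ = s^3 + 2.6*s^2 + 9.33*s + 18.59.
H(s) = (15*s^2 + 5.5*s + 63.6)/(s^3 + 2.6*s^2 + 9.33*s + 18.59)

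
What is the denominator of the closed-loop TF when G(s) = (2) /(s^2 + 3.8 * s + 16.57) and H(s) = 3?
Characteristic poly = G_den * H_den + G_num * H_num = (s^2 + 3.8*s + 16.57) + (6) = s^2 + 3.8*s + 22.57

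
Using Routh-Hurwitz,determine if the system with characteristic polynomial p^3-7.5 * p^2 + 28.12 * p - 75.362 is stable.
Routh array:
p^3: [1, 28.12]; p^2: [-7.5, -75.362]; p^1: [18.0717]; p^0: [-75.362]
First column: [1, -7.5, 18.0717, -75.362]. Sign changes = 3.
No, unstable (3 RHP root(s))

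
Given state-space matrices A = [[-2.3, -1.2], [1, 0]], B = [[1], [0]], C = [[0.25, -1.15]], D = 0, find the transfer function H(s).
H(s) = C(sI - A)⁻¹B + D.
Characteristic polynomial det(sI - A) = s^2 + 2.3*s + 1.2.
Numerator from C·adj(sI-A)·B + D·det(sI-A) = 0.25*s - 1.15.
H(s) = (0.25*s - 1.15)/(s^2 + 2.3*s + 1.2)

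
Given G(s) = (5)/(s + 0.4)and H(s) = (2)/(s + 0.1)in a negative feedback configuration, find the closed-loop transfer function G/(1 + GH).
Closed-loop T = G/(1+GH).
Numerator: G_num * H_den = 5*s + 0.5.
Denominator: G_den * H_den + G_num * H_num = (s^2 + 0.5*s + 0.04) + (10) = s^2 + 0.5*s + 10.04.
T(s) = (5*s + 0.5)/(s^2 + 0.5*s + 10.04)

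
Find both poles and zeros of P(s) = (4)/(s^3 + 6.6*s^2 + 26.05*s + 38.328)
Set denominator = 0: s^3 + 6.6*s^2 + 26.05*s + 38.328 = (s + 2.4)(s^2 + 4.2*s + 15.97) = 0 → Poles: -2.1 + 3.4j, -2.1 - 3.4j, -2.4
Numerator is a nonzero constant (4) → Zeros: none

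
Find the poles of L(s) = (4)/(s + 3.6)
Set denominator = 0: s + 3.6 = 0 → Poles: -3.6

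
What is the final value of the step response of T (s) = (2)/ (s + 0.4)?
FVT: lim_{t→∞} y(t) = lim_{s→0} s*Y(s) where Y(s) = T(s)/s.
= lim_{s→0} T(s) = T(0) = num(0)/den(0) = 2/0.4 = 5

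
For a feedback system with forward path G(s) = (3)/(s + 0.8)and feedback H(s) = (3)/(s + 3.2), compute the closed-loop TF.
Closed-loop T = G/(1+GH).
Numerator: G_num * H_den = 3*s + 9.6.
Denominator: G_den * H_den + G_num * H_num = (s^2 + 4*s + 2.56) + (9) = s^2 + 4*s + 11.56.
T(s) = (3*s + 9.6)/(s^2 + 4*s + 11.56)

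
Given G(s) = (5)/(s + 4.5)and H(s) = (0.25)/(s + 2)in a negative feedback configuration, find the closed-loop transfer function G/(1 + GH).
Closed-loop T = G/(1+GH).
Numerator: G_num * H_den = 5*s + 10.
Denominator: G_den * H_den + G_num * H_num = (s^2 + 6.5*s + 9) + (1.25) = s^2 + 6.5*s + 10.25.
T(s) = (5*s + 10)/(s^2 + 6.5*s + 10.25)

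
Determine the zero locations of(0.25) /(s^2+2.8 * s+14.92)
Numerator is a nonzero constant (0.25) → Zeros: none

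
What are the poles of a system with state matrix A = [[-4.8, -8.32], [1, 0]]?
Eigenvalues solve det(λI - A) = 0.
Characteristic polynomial: λ^2 + 4.8*λ + 8.32 = 0.
Roots: -2.4 + 1.6j, -2.4 - 1.6j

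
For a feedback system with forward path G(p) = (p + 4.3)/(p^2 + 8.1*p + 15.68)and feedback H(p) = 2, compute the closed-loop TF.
Closed-loop T = G/(1+GH).
Numerator: G_num * H_den = p + 4.3.
Denominator: G_den * H_den + G_num * H_num = (p^2 + 8.1*p + 15.68) + (2*p + 8.6) = p^2 + 10.1*p + 24.28.
T(p) = (p + 4.3)/(p^2 + 10.1*p + 24.28)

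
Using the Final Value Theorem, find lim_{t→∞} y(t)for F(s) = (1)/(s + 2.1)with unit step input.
FVT: lim_{t→∞} y(t) = lim_{s→0} s*Y(s) where Y(s) = F(s)/s.
= lim_{s→0} F(s) = F(0) = num(0)/den(0) = 1/2.1 = 0.4762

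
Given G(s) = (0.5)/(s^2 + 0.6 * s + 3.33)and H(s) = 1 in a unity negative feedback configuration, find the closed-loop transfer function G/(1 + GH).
Closed-loop T = G/(1+GH).
Numerator: G_num * H_den = 0.5.
Denominator: G_den * H_den + G_num * H_num = (s^2 + 0.6*s + 3.33) + (0.5) = s^2 + 0.6*s + 3.83.
T(s) = (0.5)/(s^2 + 0.6*s + 3.83)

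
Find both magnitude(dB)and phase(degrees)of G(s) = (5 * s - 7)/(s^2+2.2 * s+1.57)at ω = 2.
Substitute s = j*2: G(j2) = 2.41481 + 0.257274j.
|G| = 20*log₁₀(sqrt(Re²+Im²)) = 7.71 dB.
∠G = atan2(Im, Re) = 6.08°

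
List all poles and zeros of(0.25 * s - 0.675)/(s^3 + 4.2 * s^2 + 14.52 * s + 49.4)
Set denominator = 0: s^3 + 4.2*s^2 + 14.52*s + 49.4 = (s + 3.8)(s^2 + 0.4*s + 13) = 0 → Poles: -0.2 + 3.6j, -0.2 - 3.6j, -3.8
Set numerator = 0: 0.25*s - 0.675 = 0 → Zeros: 2.7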